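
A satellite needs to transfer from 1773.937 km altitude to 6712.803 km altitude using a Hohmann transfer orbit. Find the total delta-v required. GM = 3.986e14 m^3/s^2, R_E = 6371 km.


r1 = 8144.9370 km = 8.144937e+06 m
r2 = 13083.8030 km = 1.3083803e+07 m
dv1 = sqrt(mu/r1)*(sqrt(2*r2/(r1+r2)) - 1) = 771.2486 m/s
dv2 = sqrt(mu/r2)*(1 - sqrt(2*r1/(r1+r2))) = 684.5029 m/s
total dv = |dv1| + |dv2| = 771.2486 + 684.5029 = 1455.7514 m/s = 1.4558 km/s

1.4558 km/s


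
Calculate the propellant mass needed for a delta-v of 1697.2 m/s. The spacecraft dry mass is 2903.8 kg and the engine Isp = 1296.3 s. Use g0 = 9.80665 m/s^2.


ve = Isp * g0 = 1296.3 * 9.80665 = 12712.360395 m/s
mass ratio = exp(dv/ve) = exp(1697.2/12712.360395) = 1.14283025
m_prop = m_dry * (mr - 1) = 2903.8 * (1.14283025 - 1)
m_prop = 414.7505 kg

414.7505 kg


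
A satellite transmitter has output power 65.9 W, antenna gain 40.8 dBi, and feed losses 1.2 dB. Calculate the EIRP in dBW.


Pt = 65.9 W = 18.1889 dBW
EIRP = Pt_dBW + Gt - losses = 18.1889 + 40.8 - 1.2 = 57.7889 dBW

57.7889 dBW


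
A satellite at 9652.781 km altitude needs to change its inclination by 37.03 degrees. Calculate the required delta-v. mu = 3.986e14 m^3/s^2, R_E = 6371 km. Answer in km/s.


r = 16023.7810 km = 1.6023781e+07 m
V = sqrt(mu/r) = 4987.5372 m/s
di = 37.03 deg = 0.6462954 rad
dV = 2*V*sin(di/2) = 2*4987.5372*sin(0.3231477)
dV = 3167.6140 m/s = 3.1676 km/s

3.1676 km/s


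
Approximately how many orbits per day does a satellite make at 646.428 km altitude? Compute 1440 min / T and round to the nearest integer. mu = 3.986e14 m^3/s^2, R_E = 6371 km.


r = 7.017428e+06 m
T = 2*pi*sqrt(r^3/mu) = 5850.3004 s = 97.5050 min
revs/day = 1440 / 97.5050 = 14.7685
Rounded: 15 revolutions per day

15 revolutions per day


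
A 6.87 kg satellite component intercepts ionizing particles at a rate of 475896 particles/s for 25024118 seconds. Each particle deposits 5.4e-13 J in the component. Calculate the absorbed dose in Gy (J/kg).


Total energy deposited = rate * time * E_per
  = 475896 * 25024118 * 5.4e-13 = 6.4308 J
Dose = E_total / mass = 6.4308 / 6.87
Dose = 0.936069 Gy

0.9361 Gy


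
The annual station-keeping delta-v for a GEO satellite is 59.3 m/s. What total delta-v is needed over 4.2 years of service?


dV = rate * years = 59.3 * 4.2
dV = 249.0600 m/s

249.0600 m/s


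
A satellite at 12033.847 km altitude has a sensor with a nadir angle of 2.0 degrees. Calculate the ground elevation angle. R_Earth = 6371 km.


r = R_E + alt = 18404.8470 km
Law of sines in the satellite / Earth-center / ground-point triangle:
  sin(nadir)/R_E = sin(90 + el)/r  =>  cos(el) = (r/R_E)*sin(nadir)
cos(el) = (18404.8470 / 6371.0000) * sin(2.0 deg) = 0.1008193
el = arccos(0.1008193) = 84.2136 deg
(Earth-central angle = 90 - nadir - el = 3.7864 deg)

84.2136 degrees


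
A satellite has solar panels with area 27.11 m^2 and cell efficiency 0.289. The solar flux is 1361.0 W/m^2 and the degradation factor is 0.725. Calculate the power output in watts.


P = area * eta * S * degradation
P = 27.11 * 0.289 * 1361.0 * 0.725
P = 7730.7832 W

7730.7832 W


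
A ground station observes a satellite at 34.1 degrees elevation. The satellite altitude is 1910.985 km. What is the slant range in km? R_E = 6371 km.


h = 1910.985 km, el = 34.1 deg
d = -R_E*sin(el) + sqrt((R_E*sin(el))^2 + 2*R_E*h + h^2)
d = -6371.0000*sin(0.5951573) + sqrt((6371.0000*0.560639)^2 + 2*6371.0000*1910.985 + 1910.985^2)
d = 2812.4944 km

2812.4944 km


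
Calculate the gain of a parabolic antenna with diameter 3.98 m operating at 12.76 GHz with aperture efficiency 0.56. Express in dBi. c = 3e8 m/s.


lambda = c/f = 3e8 / 1.276e+10 = 0.02351097 m
G = eta*(pi*D/lambda)^2 = 0.56*(pi*3.98/0.02351097)^2
G = 158384.5284 (linear)
G = 10*log10(158384.5284) = 51.9971 dBi

51.9971 dBi


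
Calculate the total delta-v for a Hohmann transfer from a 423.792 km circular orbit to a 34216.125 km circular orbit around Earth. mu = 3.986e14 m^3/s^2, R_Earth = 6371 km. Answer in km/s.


r1 = 6794.7920 km = 6.794792e+06 m
r2 = 40587.1250 km = 4.0587125e+07 m
dv1 = sqrt(mu/r1)*(sqrt(2*r2/(r1+r2)) - 1) = 2365.8274 m/s
dv2 = sqrt(mu/r2)*(1 - sqrt(2*r1/(r1+r2))) = 1455.5168 m/s
total dv = |dv1| + |dv2| = 2365.8274 + 1455.5168 = 3821.3442 m/s = 3.8213 km/s

3.8213 km/s


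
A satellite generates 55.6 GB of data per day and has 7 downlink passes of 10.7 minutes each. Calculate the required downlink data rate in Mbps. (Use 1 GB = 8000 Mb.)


total contact time = 7 * 10.7 * 60 = 4494.0000 s
data = 55.6 GB = 444800.0000 Mb
rate = 444800.0000 / 4494.0000 = 98.9764 Mbps

98.9764 Mbps


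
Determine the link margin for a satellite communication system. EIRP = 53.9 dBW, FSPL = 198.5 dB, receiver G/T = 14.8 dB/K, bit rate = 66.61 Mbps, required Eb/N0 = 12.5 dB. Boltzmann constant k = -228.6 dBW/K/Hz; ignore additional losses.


C/N0 = EIRP - FSPL + G/T - k = 53.9 - 198.5 + 14.8 - (-228.6)
C/N0 = 98.8000 dB-Hz
R_b = 66.61 Mbps = 6.661e+07 bps -> 10*log10(R_b) = 78.2354 dB-Hz
Eb/N0 = C/N0 - 10*log10(R_b) = 98.8000 - 78.2354 = 20.5646 dB
Margin = Eb/N0 - Eb/N0_req = 20.5646 - 12.5 = 8.0646 dB (link closes)

8.0646 dB


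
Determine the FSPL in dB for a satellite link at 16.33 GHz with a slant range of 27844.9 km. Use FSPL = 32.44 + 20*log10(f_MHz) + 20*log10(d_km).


f = 16.33 GHz = 16330.0000 MHz
d = 27844.9 km
FSPL = 32.44 + 20*log10(16330.0000) + 20*log10(27844.9)
FSPL = 32.44 + 84.2597 + 88.8949
FSPL = 205.5946 dB

205.5946 dB


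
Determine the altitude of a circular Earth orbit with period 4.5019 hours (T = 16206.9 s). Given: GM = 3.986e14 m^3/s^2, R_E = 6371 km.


T = 16206.9 s
r = (mu*T^2/(4*pi^2))^(1/3) = (3.986e14 * 16206.9^2 / (4*pi^2))^(1/3)
r = 1.3841797e+07 m = 13841.7974 km
alt = r - R_E = 13841.7974 - 6371 = 7470.7974 km

7470.7974 km


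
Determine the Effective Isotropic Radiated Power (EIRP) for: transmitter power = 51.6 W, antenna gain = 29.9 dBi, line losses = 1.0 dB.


Pt = 51.6 W = 17.1265 dBW
EIRP = Pt_dBW + Gt - losses = 17.1265 + 29.9 - 1.0 = 46.0265 dBW

46.0265 dBW


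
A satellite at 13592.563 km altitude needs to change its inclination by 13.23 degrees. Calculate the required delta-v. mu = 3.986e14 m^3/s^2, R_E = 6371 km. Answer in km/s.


r = 19963.5630 km = 1.9963563e+07 m
V = sqrt(mu/r) = 4468.3751 m/s
di = 13.23 deg = 0.2309071 rad
dV = 2*V*sin(di/2) = 2*4468.3751*sin(0.1154535)
dV = 1029.4887 m/s = 1.0295 km/s

1.0295 km/s


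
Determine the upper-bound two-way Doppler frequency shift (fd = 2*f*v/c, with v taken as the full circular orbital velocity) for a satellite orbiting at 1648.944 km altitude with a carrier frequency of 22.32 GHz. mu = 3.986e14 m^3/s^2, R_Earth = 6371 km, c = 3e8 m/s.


r = 8.019944e+06 m
v = sqrt(mu/r) = 7049.9004 m/s (worst-case radial velocity)
f = 22.32 GHz = 2.232e+10 Hz
fd = 2*f*v/c = 2*2.232e+10*7049.9004/3.0e+08
fd = 1.0490252e+06 Hz

1.0490e+06 Hz


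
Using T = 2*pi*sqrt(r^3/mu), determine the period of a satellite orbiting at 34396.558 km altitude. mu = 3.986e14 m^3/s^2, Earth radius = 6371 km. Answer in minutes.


r = 40767.5580 km = 4.0767558e+07 m
T = 2*pi*sqrt(r^3/mu) = 2*pi*sqrt(6.7755428e+22 / 3.986e14)
T = 81918.7408 s = 1365.3123 min

1365.3123 minutes


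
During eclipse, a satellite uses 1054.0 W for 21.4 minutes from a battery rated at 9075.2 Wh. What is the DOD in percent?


E_used = P * t / 60 = 1054.0 * 21.4 / 60 = 375.9267 Wh
DOD = E_used / E_total * 100 = 375.9267 / 9075.2 * 100
DOD = 4.1424 %

4.1424 %


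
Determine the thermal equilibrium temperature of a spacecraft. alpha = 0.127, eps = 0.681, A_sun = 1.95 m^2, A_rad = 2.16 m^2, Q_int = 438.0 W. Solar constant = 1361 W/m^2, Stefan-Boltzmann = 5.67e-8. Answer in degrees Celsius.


Numerator = alpha*S*A_sun + Q_int = 0.127*1361*1.95 + 438.0 = 775.0516 W
Denominator = eps*sigma*A_rad = 0.681*5.67e-8*2.16 = 8.3403432e-08 W/K^4
T^4 = 9.2928028e+09 K^4
T = 310.4822 K = 37.3322 C

37.3322 degrees Celsius


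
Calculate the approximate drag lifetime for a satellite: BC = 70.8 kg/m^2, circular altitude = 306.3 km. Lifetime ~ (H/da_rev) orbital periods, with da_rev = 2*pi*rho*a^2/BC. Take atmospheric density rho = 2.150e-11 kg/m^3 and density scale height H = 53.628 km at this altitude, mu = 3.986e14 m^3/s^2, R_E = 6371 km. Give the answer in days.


a = R_E + alt = 6677.3000 km = 6.6773e+06 m
da_rev = 2*pi*rho*a^2/BC = 2*pi*2.150e-11*(6.6773e+06)^2/70.8 = 85.072040 m per revolution
N = H/da_rev = 53628.0000 m / 85.072040 m = 630.3834 revolutions
P = 2*pi*sqrt(a^3/mu) = 5430.1591 s
lifetime = N*P = 630.3834 * 5430.1591 = 3.423082e+06 s = 39.6190 days

39.6190 days


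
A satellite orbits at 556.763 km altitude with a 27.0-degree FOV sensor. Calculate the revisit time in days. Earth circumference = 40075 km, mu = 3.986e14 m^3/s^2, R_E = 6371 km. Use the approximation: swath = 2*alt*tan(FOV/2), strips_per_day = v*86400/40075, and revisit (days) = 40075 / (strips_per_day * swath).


swath = 2*556.763*tan(0.2356194) = 267.3339 km
v = sqrt(mu/r) = 7585.2891 m/s = 7.5853 km/s
strips/day = v*86400/40075 = 7.5853*86400/40075 = 16.3536
coverage/day = strips * swath = 16.3536 * 267.3339 = 4371.8620 km
revisit = 40075 / 4371.8620 = 9.1666 days

9.1666 days


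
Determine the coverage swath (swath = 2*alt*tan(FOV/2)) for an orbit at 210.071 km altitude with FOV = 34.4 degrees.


FOV = 34.4 deg = 0.6003933 rad
swath = 2 * alt * tan(FOV/2) = 2 * 210.071 * tan(0.3001966)
swath = 2 * 210.071 * 0.3095517
swath = 130.0557 km

130.0557 km


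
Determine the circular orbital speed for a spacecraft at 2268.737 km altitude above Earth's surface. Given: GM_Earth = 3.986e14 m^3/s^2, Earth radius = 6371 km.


r = R_E + alt = 6371.0 + 2268.737 = 8639.7370 km = 8.639737e+06 m
v = sqrt(mu/r) = sqrt(3.986e14 / 8.639737e+06) = 6792.3239 m/s = 6.7923 km/s

6.7923 km/s


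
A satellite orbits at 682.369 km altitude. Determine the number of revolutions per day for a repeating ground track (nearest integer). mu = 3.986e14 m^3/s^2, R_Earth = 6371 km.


r = 7.053369e+06 m
T = 2*pi*sqrt(r^3/mu) = 5895.3030 s = 98.2550 min
revs/day = 1440 / 98.2550 = 14.6557
Rounded: 15 revolutions per day

15 revolutions per day


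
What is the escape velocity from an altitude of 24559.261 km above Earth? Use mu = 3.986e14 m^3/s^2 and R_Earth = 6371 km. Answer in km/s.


r = 6371.0 + 24559.261 = 30930.2610 km = 3.0930261e+07 m
v_esc = sqrt(2*mu/r) = sqrt(2*3.986e14 / 3.0930261e+07)
v_esc = 5076.8210 m/s = 5.0768 km/s

5.0768 km/s


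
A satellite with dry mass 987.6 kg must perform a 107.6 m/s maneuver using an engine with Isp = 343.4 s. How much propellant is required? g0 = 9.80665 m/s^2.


ve = Isp * g0 = 343.4 * 9.80665 = 3367.603610 m/s
mass ratio = exp(dv/ve) = exp(107.6/3367.603610) = 1.03246743
m_prop = m_dry * (mr - 1) = 987.6 * (1.03246743 - 1)
m_prop = 32.0648 kg

32.0648 kg


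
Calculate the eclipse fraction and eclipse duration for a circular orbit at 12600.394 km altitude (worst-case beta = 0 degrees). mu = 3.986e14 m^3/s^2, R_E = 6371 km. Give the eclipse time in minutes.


r = 18971.3940 km
T = 433.4199 min
Eclipse fraction = arcsin(R_E/r)/pi = arcsin(6371.0000/18971.3940)/pi
= arcsin(0.3358214)/pi = 0.1090139
Eclipse duration = 0.1090139 * 433.4199 = 47.2488 min

47.2488 minutes


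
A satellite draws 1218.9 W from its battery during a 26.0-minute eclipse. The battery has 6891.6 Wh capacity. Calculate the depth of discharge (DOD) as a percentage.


E_used = P * t / 60 = 1218.9 * 26.0 / 60 = 528.1900 Wh
DOD = E_used / E_total * 100 = 528.1900 / 6891.6 * 100
DOD = 7.6643 %

7.6643 %


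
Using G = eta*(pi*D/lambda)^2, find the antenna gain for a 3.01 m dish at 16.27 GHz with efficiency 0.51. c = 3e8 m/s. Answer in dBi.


lambda = c/f = 3e8 / 1.627e+10 = 0.01843884 m
G = eta*(pi*D/lambda)^2 = 0.51*(pi*3.01/0.01843884)^2
G = 134132.9602 (linear)
G = 10*log10(134132.9602) = 51.2754 dBi

51.2754 dBi


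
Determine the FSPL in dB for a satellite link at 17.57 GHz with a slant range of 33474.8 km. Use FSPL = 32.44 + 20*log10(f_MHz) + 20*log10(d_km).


f = 17.57 GHz = 17570.0000 MHz
d = 33474.8 km
FSPL = 32.44 + 20*log10(17570.0000) + 20*log10(33474.8)
FSPL = 32.44 + 84.8954 + 90.4944
FSPL = 207.8298 dB

207.8298 dB


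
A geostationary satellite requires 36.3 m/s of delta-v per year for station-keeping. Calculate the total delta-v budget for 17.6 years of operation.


dV = rate * years = 36.3 * 17.6
dV = 638.8800 m/s

638.8800 m/s


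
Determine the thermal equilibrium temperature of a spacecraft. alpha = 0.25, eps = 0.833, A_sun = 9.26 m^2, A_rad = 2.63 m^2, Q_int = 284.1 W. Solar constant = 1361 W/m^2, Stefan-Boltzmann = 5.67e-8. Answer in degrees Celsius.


Numerator = alpha*S*A_sun + Q_int = 0.25*1361*9.26 + 284.1 = 3434.8150 W
Denominator = eps*sigma*A_rad = 0.833*5.67e-8*2.63 = 1.2421779e-07 W/K^4
T^4 = 2.7651554e+10 K^4
T = 407.7837 K = 134.6337 C

134.6337 degrees Celsius


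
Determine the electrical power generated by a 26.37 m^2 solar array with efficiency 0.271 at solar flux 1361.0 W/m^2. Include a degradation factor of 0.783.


P = area * eta * S * degradation
P = 26.37 * 0.271 * 1361.0 * 0.783
P = 7615.5155 W

7615.5155 W


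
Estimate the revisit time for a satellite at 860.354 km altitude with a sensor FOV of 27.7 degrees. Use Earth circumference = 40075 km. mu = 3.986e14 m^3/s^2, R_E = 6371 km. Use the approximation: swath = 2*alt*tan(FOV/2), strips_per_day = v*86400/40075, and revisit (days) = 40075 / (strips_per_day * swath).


swath = 2*860.354*tan(0.2417281) = 424.2390 km
v = sqrt(mu/r) = 7424.3568 m/s = 7.4244 km/s
strips/day = v*86400/40075 = 7.4244*86400/40075 = 16.0066
coverage/day = strips * swath = 16.0066 * 424.2390 = 6790.6226 km
revisit = 40075 / 6790.6226 = 5.9015 days

5.9015 days


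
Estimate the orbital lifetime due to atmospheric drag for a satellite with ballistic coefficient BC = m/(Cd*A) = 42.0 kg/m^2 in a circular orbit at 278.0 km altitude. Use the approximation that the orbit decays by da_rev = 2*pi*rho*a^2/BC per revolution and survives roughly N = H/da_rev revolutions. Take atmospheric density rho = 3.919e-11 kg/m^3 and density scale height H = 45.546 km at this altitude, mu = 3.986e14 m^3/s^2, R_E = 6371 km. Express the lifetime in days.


a = R_E + alt = 6649.0000 km = 6.649e+06 m
da_rev = 2*pi*rho*a^2/BC = 2*pi*3.919e-11*(6.649e+06)^2/42.0 = 259.190159 m per revolution
N = H/da_rev = 45546.0000 m / 259.190159 m = 175.7243 revolutions
P = 2*pi*sqrt(a^3/mu) = 5395.6742 s
lifetime = N*P = 175.7243 * 5395.6742 = 948150.8857 s = 10.9740 days

10.9740 days


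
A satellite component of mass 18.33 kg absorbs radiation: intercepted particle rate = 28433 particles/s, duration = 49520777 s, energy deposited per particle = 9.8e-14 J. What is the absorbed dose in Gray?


Total energy deposited = rate * time * E_per
  = 28433 * 49520777 * 9.8e-14 = 0.1379864 J
Dose = E_total / mass = 0.1379864 / 18.33
Dose = 0.007527898 Gy

0.0075 Gy


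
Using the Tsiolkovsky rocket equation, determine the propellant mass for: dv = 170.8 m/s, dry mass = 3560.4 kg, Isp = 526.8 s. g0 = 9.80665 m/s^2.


ve = Isp * g0 = 526.8 * 9.80665 = 5166.143220 m/s
mass ratio = exp(dv/ve) = exp(170.8/5166.143220) = 1.03361402
m_prop = m_dry * (mr - 1) = 3560.4 * (1.03361402 - 1)
m_prop = 119.6793 kg

119.6793 kg


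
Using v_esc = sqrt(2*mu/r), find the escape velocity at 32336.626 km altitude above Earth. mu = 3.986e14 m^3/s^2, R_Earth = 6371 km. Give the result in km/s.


r = 6371.0 + 32336.626 = 38707.6260 km = 3.8707626e+07 m
v_esc = sqrt(2*mu/r) = sqrt(2*3.986e14 / 3.8707626e+07)
v_esc = 4538.2182 m/s = 4.5382 km/s

4.5382 km/s


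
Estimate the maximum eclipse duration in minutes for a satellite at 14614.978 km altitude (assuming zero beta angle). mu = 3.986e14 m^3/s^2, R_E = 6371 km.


r = 20985.9780 km
T = 504.2592 min
Eclipse fraction = arcsin(R_E/r)/pi = arcsin(6371.0000/20985.9780)/pi
= arcsin(0.3035837)/pi = 0.09818319
Eclipse duration = 0.09818319 * 504.2592 = 49.5098 min

49.5098 minutes


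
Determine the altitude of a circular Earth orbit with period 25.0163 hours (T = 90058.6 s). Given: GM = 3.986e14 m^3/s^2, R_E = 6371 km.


T = 90058.6 s
r = (mu*T^2/(4*pi^2))^(1/3) = (3.986e14 * 90058.6^2 / (4*pi^2))^(1/3)
r = 4.3425282e+07 m = 43425.2819 km
alt = r - R_E = 43425.2819 - 6371 = 37054.2819 km

37054.2819 km


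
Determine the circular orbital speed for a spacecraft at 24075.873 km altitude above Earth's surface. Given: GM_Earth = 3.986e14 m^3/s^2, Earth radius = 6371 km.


r = R_E + alt = 6371.0 + 24075.873 = 30446.8730 km = 3.0446873e+07 m
v = sqrt(mu/r) = sqrt(3.986e14 / 3.0446873e+07) = 3618.2394 m/s = 3.6182 km/s

3.6182 km/s


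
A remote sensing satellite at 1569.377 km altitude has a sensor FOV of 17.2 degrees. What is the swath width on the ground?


FOV = 17.2 deg = 0.3001966 rad
swath = 2 * alt * tan(FOV/2) = 2 * 1569.377 * tan(0.1500983)
swath = 2 * 1569.377 * 0.1512358
swath = 474.6919 km

474.6919 km


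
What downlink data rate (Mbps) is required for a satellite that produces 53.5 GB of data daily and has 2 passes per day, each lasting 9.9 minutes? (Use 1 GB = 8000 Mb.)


total contact time = 2 * 9.9 * 60 = 1188.0000 s
data = 53.5 GB = 428000.0000 Mb
rate = 428000.0000 / 1188.0000 = 360.2694 Mbps

360.2694 Mbps


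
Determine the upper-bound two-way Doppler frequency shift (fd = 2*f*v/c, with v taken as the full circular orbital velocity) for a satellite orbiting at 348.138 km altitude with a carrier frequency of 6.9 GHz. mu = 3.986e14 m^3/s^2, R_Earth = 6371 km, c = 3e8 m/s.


r = 6.719138e+06 m
v = sqrt(mu/r) = 7702.1481 m/s (worst-case radial velocity)
f = 6.9 GHz = 6.9e+09 Hz
fd = 2*f*v/c = 2*6.9e+09*7702.1481/3.0e+08
fd = 354298.8139 Hz

354298.8139 Hz


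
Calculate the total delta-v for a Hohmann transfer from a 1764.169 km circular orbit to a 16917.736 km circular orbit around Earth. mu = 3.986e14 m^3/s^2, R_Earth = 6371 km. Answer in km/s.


r1 = 8135.1690 km = 8.135169e+06 m
r2 = 23288.7360 km = 2.3288736e+07 m
dv1 = sqrt(mu/r1)*(sqrt(2*r2/(r1+r2)) - 1) = 1522.2379 m/s
dv2 = sqrt(mu/r2)*(1 - sqrt(2*r1/(r1+r2))) = 1160.1992 m/s
total dv = |dv1| + |dv2| = 1522.2379 + 1160.1992 = 2682.4372 m/s = 2.6824 km/s

2.6824 km/s


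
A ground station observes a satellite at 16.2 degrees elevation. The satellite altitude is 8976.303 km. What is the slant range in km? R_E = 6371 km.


h = 8976.303 km, el = 16.2 deg
d = -R_E*sin(el) + sqrt((R_E*sin(el))^2 + 2*R_E*h + h^2)
d = -6371.0000*sin(0.2827433) + sqrt((6371.0000*0.2789911)^2 + 2*6371.0000*8976.303 + 8976.303^2)
d = 12297.6819 km

12297.6819 km


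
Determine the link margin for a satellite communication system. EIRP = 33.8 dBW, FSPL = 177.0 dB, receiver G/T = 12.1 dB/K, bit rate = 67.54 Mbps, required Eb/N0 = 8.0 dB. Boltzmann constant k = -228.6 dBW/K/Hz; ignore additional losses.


C/N0 = EIRP - FSPL + G/T - k = 33.8 - 177.0 + 12.1 - (-228.6)
C/N0 = 97.5000 dB-Hz
R_b = 67.54 Mbps = 6.754e+07 bps -> 10*log10(R_b) = 78.2956 dB-Hz
Eb/N0 = C/N0 - 10*log10(R_b) = 97.5000 - 78.2956 = 19.2044 dB
Margin = Eb/N0 - Eb/N0_req = 19.2044 - 8.0 = 11.2044 dB (link closes)

11.2044 dB


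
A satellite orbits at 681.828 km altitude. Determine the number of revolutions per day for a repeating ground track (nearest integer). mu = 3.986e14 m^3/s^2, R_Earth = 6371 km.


r = 7.052828e+06 m
T = 2*pi*sqrt(r^3/mu) = 5894.6247 s = 98.2437 min
revs/day = 1440 / 98.2437 = 14.6574
Rounded: 15 revolutions per day

15 revolutions per day


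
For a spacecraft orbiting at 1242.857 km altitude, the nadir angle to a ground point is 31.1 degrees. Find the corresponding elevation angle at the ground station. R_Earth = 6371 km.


r = R_E + alt = 7613.8570 km
Law of sines in the satellite / Earth-center / ground-point triangle:
  sin(nadir)/R_E = sin(90 + el)/r  =>  cos(el) = (r/R_E)*sin(nadir)
cos(el) = (7613.8570 / 6371.0000) * sin(31.1 deg) = 0.6172988
el = arccos(0.6172988) = 51.8809 deg
(Earth-central angle = 90 - nadir - el = 7.0191 deg)

51.8809 degrees


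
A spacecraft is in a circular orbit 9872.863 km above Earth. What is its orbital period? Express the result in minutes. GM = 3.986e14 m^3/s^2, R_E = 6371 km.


r = 16243.8630 km = 1.6243863e+07 m
T = 2*pi*sqrt(r^3/mu) = 2*pi*sqrt(4.2861558e+21 / 3.986e14)
T = 20603.6991 s = 343.3950 min

343.3950 minutes


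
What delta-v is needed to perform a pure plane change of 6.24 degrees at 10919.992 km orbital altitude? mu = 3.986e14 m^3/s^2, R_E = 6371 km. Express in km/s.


r = 17290.9920 km = 1.7290992e+07 m
V = sqrt(mu/r) = 4801.2983 m/s
di = 6.24 deg = 0.1089085 rad
dV = 2*V*sin(di/2) = 2*4801.2983*sin(0.05445427)
dV = 522.6440 m/s = 0.522644 km/s

0.5226 km/s


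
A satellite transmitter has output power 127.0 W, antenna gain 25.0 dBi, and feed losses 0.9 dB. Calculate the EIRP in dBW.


Pt = 127.0 W = 21.0380 dBW
EIRP = Pt_dBW + Gt - losses = 21.0380 + 25.0 - 0.9 = 45.1380 dBW

45.1380 dBW


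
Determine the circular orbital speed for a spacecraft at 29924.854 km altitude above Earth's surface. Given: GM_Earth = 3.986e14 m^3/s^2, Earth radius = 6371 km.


r = R_E + alt = 6371.0 + 29924.854 = 36295.8540 km = 3.6295854e+07 m
v = sqrt(mu/r) = sqrt(3.986e14 / 3.6295854e+07) = 3313.9056 m/s = 3.3139 km/s

3.3139 km/s


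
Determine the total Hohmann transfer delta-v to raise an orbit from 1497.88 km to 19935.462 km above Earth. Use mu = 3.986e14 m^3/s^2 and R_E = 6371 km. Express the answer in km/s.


r1 = 7868.8800 km = 7.86888e+06 m
r2 = 26306.4620 km = 2.6306462e+07 m
dv1 = sqrt(mu/r1)*(sqrt(2*r2/(r1+r2)) - 1) = 1713.5897 m/s
dv2 = sqrt(mu/r2)*(1 - sqrt(2*r1/(r1+r2))) = 1251.0678 m/s
total dv = |dv1| + |dv2| = 1713.5897 + 1251.0678 = 2964.6574 m/s = 2.9647 km/s

2.9647 km/s


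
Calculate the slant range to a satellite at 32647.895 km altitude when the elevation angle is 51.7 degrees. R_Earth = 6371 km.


h = 32647.895 km, el = 51.7 deg
d = -R_E*sin(el) + sqrt((R_E*sin(el))^2 + 2*R_E*h + h^2)
d = -6371.0000*sin(0.9023352) + sqrt((6371.0000*0.7847764)^2 + 2*6371.0000*32647.895 + 32647.895^2)
d = 33818.7759 km

33818.7759 km


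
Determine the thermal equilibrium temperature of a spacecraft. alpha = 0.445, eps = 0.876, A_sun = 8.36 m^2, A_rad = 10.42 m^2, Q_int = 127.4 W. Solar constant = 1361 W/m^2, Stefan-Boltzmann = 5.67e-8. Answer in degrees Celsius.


Numerator = alpha*S*A_sun + Q_int = 0.445*1361*8.36 + 127.4 = 5190.5922 W
Denominator = eps*sigma*A_rad = 0.876*5.67e-8*10.42 = 5.1755306e-07 W/K^4
T^4 = 1.0029101e+10 K^4
T = 316.4576 K = 43.3076 C

43.3076 degrees Celsius


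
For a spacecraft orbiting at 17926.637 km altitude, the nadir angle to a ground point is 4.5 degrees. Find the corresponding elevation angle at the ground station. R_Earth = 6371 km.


r = R_E + alt = 24297.6370 km
Law of sines in the satellite / Earth-center / ground-point triangle:
  sin(nadir)/R_E = sin(90 + el)/r  =>  cos(el) = (r/R_E)*sin(nadir)
cos(el) = (24297.6370 / 6371.0000) * sin(4.5 deg) = 0.2992263
el = arccos(0.2992263) = 72.5889 deg
(Earth-central angle = 90 - nadir - el = 12.9111 deg)

72.5889 degrees


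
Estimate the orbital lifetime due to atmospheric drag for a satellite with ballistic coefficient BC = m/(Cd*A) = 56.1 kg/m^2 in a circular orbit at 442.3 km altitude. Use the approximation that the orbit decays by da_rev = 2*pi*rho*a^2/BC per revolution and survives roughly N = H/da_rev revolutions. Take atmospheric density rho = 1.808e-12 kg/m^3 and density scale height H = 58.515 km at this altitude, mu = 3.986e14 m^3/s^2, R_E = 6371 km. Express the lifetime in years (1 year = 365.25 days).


a = R_E + alt = 6813.3000 km = 6.8133e+06 m
da_rev = 2*pi*rho*a^2/BC = 2*pi*1.808e-12*(6.8133e+06)^2/56.1 = 9.400056 m per revolution
N = H/da_rev = 58515.0000 m / 9.400056 m = 6224.9627 revolutions
P = 2*pi*sqrt(a^3/mu) = 5596.8992 s
lifetime = N*P = 6224.9627 * 5596.8992 = 3.4840489e+07 s = 403.2464 days
years = 403.2464 / 365.25 = 1.1040 years

1.1040 years


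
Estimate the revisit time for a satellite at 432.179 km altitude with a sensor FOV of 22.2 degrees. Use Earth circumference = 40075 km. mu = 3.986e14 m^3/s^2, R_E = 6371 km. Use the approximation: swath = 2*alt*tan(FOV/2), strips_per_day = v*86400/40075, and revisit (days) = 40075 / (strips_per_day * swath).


swath = 2*432.179*tan(0.1937315) = 169.5803 km
v = sqrt(mu/r) = 7654.4272 m/s = 7.6544 km/s
strips/day = v*86400/40075 = 7.6544*86400/40075 = 16.5026
coverage/day = strips * swath = 16.5026 * 169.5803 = 2798.5193 km
revisit = 40075 / 2798.5193 = 14.3201 days

14.3201 days


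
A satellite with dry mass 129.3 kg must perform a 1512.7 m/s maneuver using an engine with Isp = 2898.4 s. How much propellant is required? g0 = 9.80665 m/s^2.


ve = Isp * g0 = 2898.4 * 9.80665 = 28423.594360 m/s
mass ratio = exp(dv/ve) = exp(1512.7/28423.594360) = 1.05466151
m_prop = m_dry * (mr - 1) = 129.3 * (1.05466151 - 1)
m_prop = 7.0677 kg

7.0677 kg


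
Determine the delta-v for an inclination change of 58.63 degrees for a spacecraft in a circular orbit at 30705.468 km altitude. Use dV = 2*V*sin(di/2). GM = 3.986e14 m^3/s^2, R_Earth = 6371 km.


r = 37076.4680 km = 3.7076468e+07 m
V = sqrt(mu/r) = 3278.8343 m/s
di = 58.63 deg = 1.0233 rad
dV = 2*V*sin(di/2) = 2*3278.8343*sin(0.5116433)
dV = 3210.7050 m/s = 3.2107 km/s

3.2107 km/s


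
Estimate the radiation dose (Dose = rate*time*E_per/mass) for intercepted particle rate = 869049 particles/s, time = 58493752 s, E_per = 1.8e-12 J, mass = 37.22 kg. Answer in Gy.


Total energy deposited = rate * time * E_per
  = 869049 * 58493752 * 1.8e-12 = 91.5011 J
Dose = E_total / mass = 91.5011 / 37.22
Dose = 2.4584 Gy

2.4584 Gy


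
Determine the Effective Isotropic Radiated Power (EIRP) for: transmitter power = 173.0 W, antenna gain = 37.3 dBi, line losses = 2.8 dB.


Pt = 173.0 W = 22.3805 dBW
EIRP = Pt_dBW + Gt - losses = 22.3805 + 37.3 - 2.8 = 56.8805 dBW

56.8805 dBW


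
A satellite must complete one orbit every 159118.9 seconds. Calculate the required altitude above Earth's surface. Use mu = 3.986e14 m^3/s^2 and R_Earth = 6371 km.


T = 159118.9 s
r = (mu*T^2/(4*pi^2))^(1/3) = (3.986e14 * 159118.9^2 / (4*pi^2))^(1/3)
r = 6.3465889e+07 m = 63465.8885 km
alt = r - R_E = 63465.8885 - 6371 = 57094.8885 km

57094.8885 km


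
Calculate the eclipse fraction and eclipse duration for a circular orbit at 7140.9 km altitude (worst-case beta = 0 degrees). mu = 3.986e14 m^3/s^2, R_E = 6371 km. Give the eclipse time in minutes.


r = 13511.9000 km
T = 260.5161 min
Eclipse fraction = arcsin(R_E/r)/pi = arcsin(6371.0000/13511.9000)/pi
= arcsin(0.4715103)/pi = 0.156291
Eclipse duration = 0.156291 * 260.5161 = 40.7163 min

40.7163 minutes


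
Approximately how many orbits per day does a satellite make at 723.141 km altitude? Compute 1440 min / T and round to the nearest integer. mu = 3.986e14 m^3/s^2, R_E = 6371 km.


r = 7.094141e+06 m
T = 2*pi*sqrt(r^3/mu) = 5946.4935 s = 99.1082 min
revs/day = 1440 / 99.1082 = 14.5296
Rounded: 15 revolutions per day

15 revolutions per day


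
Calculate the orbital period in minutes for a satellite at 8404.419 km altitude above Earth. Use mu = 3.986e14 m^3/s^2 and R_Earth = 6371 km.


r = 14775.4190 km = 1.4775419e+07 m
T = 2*pi*sqrt(r^3/mu) = 2*pi*sqrt(3.2256661e+21 / 3.986e14)
T = 17873.9661 s = 297.8994 min

297.8994 minutes


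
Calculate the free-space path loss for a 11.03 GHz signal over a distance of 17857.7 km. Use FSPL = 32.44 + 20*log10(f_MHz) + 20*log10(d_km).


f = 11.03 GHz = 11030.0000 MHz
d = 17857.7 km
FSPL = 32.44 + 20*log10(11030.0000) + 20*log10(17857.7)
FSPL = 32.44 + 80.8515 + 85.0365
FSPL = 198.3280 dB

198.3280 dB


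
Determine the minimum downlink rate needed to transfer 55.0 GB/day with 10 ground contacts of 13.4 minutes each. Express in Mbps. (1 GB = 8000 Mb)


total contact time = 10 * 13.4 * 60 = 8040.0000 s
data = 55.0 GB = 440000.0000 Mb
rate = 440000.0000 / 8040.0000 = 54.7264 Mbps

54.7264 Mbps


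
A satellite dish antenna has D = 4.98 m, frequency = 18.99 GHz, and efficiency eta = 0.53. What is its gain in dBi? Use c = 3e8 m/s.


lambda = c/f = 3e8 / 1.899e+10 = 0.01579779 m
G = eta*(pi*D/lambda)^2 = 0.53*(pi*4.98/0.01579779)^2
G = 519806.5175 (linear)
G = 10*log10(519806.5175) = 57.1584 dBi

57.1584 dBi


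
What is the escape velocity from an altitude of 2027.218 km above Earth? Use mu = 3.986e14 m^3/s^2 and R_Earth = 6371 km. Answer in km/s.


r = 6371.0 + 2027.218 = 8398.2180 km = 8.398218e+06 m
v_esc = sqrt(2*mu/r) = sqrt(2*3.986e14 / 8.398218e+06)
v_esc = 9742.9410 m/s = 9.7429 km/s

9.7429 km/s


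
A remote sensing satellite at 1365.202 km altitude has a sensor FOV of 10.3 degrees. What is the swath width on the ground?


FOV = 10.3 deg = 0.1797689 rad
swath = 2 * alt * tan(FOV/2) = 2 * 1365.202 * tan(0.08988446)
swath = 2 * 1365.202 * 0.09012731
swath = 246.0840 km

246.0840 km


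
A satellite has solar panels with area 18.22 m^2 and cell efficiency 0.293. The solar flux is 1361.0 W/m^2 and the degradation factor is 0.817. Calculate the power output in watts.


P = area * eta * S * degradation
P = 18.22 * 0.293 * 1361.0 * 0.817
P = 5936.0312 W

5936.0312 W


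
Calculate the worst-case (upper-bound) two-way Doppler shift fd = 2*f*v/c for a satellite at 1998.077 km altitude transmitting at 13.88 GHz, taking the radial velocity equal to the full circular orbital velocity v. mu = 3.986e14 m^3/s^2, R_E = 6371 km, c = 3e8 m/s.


r = 8.369077e+06 m
v = sqrt(mu/r) = 6901.2835 m/s (worst-case radial velocity)
f = 13.88 GHz = 1.388e+10 Hz
fd = 2*f*v/c = 2*1.388e+10*6901.2835/3.0e+08
fd = 638598.7622 Hz

638598.7622 Hz


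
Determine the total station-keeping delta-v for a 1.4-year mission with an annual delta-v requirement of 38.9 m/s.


dV = rate * years = 38.9 * 1.4
dV = 54.4600 m/s

54.4600 m/s


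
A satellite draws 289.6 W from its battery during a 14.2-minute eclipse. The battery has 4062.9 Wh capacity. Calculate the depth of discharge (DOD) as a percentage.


E_used = P * t / 60 = 289.6 * 14.2 / 60 = 68.5387 Wh
DOD = E_used / E_total * 100 = 68.5387 / 4062.9 * 100
DOD = 1.6869 %

1.6869 %


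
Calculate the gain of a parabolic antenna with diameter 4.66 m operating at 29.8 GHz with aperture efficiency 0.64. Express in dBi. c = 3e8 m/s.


lambda = c/f = 3e8 / 2.98e+10 = 0.01006711 m
G = eta*(pi*D/lambda)^2 = 0.64*(pi*4.66/0.01006711)^2
G = 1.353448e+06 (linear)
G = 10*log10(1.353448e+06) = 61.3144 dBi

61.3144 dBi


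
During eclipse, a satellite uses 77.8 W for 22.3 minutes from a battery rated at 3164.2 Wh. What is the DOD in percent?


E_used = P * t / 60 = 77.8 * 22.3 / 60 = 28.9157 Wh
DOD = E_used / E_total * 100 = 28.9157 / 3164.2 * 100
DOD = 0.9138381 %

0.9138 %


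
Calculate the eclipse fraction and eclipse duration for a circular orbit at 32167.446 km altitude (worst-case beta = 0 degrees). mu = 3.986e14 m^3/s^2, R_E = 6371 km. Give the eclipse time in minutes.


r = 38538.4460 km
T = 1254.8773 min
Eclipse fraction = arcsin(R_E/r)/pi = arcsin(6371.0000/38538.4460)/pi
= arcsin(0.1653154)/pi = 0.05286422
Eclipse duration = 0.05286422 * 1254.8773 = 66.3381 min

66.3381 minutes


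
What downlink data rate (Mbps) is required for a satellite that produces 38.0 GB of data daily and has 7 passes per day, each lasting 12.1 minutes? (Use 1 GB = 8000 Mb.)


total contact time = 7 * 12.1 * 60 = 5082.0000 s
data = 38.0 GB = 304000.0000 Mb
rate = 304000.0000 / 5082.0000 = 59.8190 Mbps

59.8190 Mbps


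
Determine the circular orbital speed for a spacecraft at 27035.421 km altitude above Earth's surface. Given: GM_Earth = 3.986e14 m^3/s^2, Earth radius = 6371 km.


r = R_E + alt = 6371.0 + 27035.421 = 33406.4210 km = 3.3406421e+07 m
v = sqrt(mu/r) = sqrt(3.986e14 / 3.3406421e+07) = 3454.2493 m/s = 3.4542 km/s

3.4542 km/s


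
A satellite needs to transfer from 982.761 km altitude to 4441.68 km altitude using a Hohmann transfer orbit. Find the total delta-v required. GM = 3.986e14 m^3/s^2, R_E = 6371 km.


r1 = 7353.7610 km = 7.353761e+06 m
r2 = 10812.6800 km = 1.081268e+07 m
dv1 = sqrt(mu/r1)*(sqrt(2*r2/(r1+r2)) - 1) = 670.3767 m/s
dv2 = sqrt(mu/r2)*(1 - sqrt(2*r1/(r1+r2))) = 608.5131 m/s
total dv = |dv1| + |dv2| = 670.3767 + 608.5131 = 1278.8898 m/s = 1.2789 km/s

1.2789 km/s


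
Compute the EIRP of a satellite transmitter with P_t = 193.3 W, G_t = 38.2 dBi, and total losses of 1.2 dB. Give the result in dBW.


Pt = 193.3 W = 22.8623 dBW
EIRP = Pt_dBW + Gt - losses = 22.8623 + 38.2 - 1.2 = 59.8623 dBW

59.8623 dBW


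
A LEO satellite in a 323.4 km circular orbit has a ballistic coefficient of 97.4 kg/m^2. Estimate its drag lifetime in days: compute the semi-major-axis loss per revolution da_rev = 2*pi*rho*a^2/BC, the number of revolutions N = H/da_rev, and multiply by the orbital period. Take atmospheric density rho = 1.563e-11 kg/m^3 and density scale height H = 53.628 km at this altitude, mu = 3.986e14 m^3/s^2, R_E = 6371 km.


a = R_E + alt = 6694.4000 km = 6.6944e+06 m
da_rev = 2*pi*rho*a^2/BC = 2*pi*1.563e-11*(6.6944e+06)^2/97.4 = 45.185928 m per revolution
N = H/da_rev = 53628.0000 m / 45.185928 m = 1186.8297 revolutions
P = 2*pi*sqrt(a^3/mu) = 5451.0317 s
lifetime = N*P = 1186.8297 * 5451.0317 = 6.4694462e+06 s = 74.8778 days

74.8778 days


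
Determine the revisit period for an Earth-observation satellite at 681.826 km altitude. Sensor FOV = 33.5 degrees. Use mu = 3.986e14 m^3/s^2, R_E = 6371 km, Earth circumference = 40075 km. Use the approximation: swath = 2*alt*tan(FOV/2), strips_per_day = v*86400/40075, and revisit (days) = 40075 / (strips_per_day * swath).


swath = 2*681.826*tan(0.2923426) = 410.4127 km
v = sqrt(mu/r) = 7517.7359 m/s = 7.5177 km/s
strips/day = v*86400/40075 = 7.5177*86400/40075 = 16.2079
coverage/day = strips * swath = 16.2079 * 410.4127 = 6651.9355 km
revisit = 40075 / 6651.9355 = 6.0246 days

6.0246 days


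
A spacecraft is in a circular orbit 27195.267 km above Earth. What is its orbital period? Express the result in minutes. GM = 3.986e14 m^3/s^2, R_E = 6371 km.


r = 33566.2670 km = 3.3566267e+07 m
T = 2*pi*sqrt(r^3/mu) = 2*pi*sqrt(3.7818921e+22 / 3.986e14)
T = 61202.0245 s = 1020.0337 min

1020.0337 minutes


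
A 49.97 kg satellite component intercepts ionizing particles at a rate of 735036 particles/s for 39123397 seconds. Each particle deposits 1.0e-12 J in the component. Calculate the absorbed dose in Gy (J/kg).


Total energy deposited = rate * time * E_per
  = 735036 * 39123397 * 1.0e-12 = 28.7571 J
Dose = E_total / mass = 28.7571 / 49.97
Dose = 0.5754874 Gy

0.5755 Gy


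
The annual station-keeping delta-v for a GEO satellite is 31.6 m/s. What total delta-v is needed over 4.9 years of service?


dV = rate * years = 31.6 * 4.9
dV = 154.8400 m/s

154.8400 m/s


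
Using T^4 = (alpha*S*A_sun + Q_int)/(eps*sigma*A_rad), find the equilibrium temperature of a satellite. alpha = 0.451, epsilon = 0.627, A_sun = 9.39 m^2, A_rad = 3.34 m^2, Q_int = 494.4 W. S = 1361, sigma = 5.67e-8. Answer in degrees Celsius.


Numerator = alpha*S*A_sun + Q_int = 0.451*1361*9.39 + 494.4 = 6258.0853 W
Denominator = eps*sigma*A_rad = 0.627*5.67e-8*3.34 = 1.1874001e-07 W/K^4
T^4 = 5.2704101e+10 K^4
T = 479.1385 K = 205.9885 C

205.9885 degrees Celsius


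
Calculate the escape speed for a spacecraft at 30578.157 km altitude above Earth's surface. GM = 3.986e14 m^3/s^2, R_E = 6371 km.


r = 6371.0 + 30578.157 = 36949.1570 km = 3.6949157e+07 m
v_esc = sqrt(2*mu/r) = sqrt(2*3.986e14 / 3.6949157e+07)
v_esc = 4644.9536 m/s = 4.6450 km/s

4.6450 km/s


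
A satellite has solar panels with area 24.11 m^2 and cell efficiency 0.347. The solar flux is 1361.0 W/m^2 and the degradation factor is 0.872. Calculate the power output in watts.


P = area * eta * S * degradation
P = 24.11 * 0.347 * 1361.0 * 0.872
P = 9928.9036 W

9928.9036 W


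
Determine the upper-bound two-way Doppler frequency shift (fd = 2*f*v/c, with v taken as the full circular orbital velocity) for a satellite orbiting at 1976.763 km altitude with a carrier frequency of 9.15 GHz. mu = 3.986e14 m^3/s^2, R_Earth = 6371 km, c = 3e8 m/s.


r = 8.347763e+06 m
v = sqrt(mu/r) = 6910.0882 m/s (worst-case radial velocity)
f = 9.15 GHz = 9.15e+09 Hz
fd = 2*f*v/c = 2*9.15e+09*6910.0882/3.0e+08
fd = 421515.3813 Hz

421515.3813 Hz


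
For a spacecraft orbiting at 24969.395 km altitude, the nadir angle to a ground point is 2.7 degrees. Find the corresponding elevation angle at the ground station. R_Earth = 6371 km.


r = R_E + alt = 31340.3950 km
Law of sines in the satellite / Earth-center / ground-point triangle:
  sin(nadir)/R_E = sin(90 + el)/r  =>  cos(el) = (r/R_E)*sin(nadir)
cos(el) = (31340.3950 / 6371.0000) * sin(2.7 deg) = 0.2317273
el = arccos(0.2317273) = 76.6012 deg
(Earth-central angle = 90 - nadir - el = 10.6988 deg)

76.6012 degrees


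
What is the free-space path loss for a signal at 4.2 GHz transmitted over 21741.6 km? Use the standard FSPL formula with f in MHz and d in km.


f = 4.2 GHz = 4200.0000 MHz
d = 21741.6 km
FSPL = 32.44 + 20*log10(4200.0000) + 20*log10(21741.6)
FSPL = 32.44 + 72.4650 + 86.7458
FSPL = 191.6508 dB

191.6508 dB


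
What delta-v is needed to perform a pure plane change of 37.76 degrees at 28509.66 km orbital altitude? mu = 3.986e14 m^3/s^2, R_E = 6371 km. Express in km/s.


r = 34880.6600 km = 3.488066e+07 m
V = sqrt(mu/r) = 3380.4639 m/s
di = 37.76 deg = 0.6590363 rad
dV = 2*V*sin(di/2) = 2*3380.4639*sin(0.3295182)
dV = 2187.7494 m/s = 2.1877 km/s

2.1877 km/s


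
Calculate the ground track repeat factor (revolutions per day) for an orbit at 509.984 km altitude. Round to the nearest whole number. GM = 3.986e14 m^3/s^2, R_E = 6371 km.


r = 6.880984e+06 m
T = 2*pi*sqrt(r^3/mu) = 5680.5063 s = 94.6751 min
revs/day = 1440 / 94.6751 = 15.2099
Rounded: 15 revolutions per day

15 revolutions per day


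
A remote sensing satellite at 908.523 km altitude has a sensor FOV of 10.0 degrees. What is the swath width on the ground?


FOV = 10.0 deg = 0.1745329 rad
swath = 2 * alt * tan(FOV/2) = 2 * 908.523 * tan(0.08726646)
swath = 2 * 908.523 * 0.08748866
swath = 158.9709 km

158.9709 km


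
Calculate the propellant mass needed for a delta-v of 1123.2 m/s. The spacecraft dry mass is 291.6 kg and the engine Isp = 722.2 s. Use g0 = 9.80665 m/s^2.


ve = Isp * g0 = 722.2 * 9.80665 = 7082.362630 m/s
mass ratio = exp(dv/ve) = exp(1123.2/7082.362630) = 1.17185873
m_prop = m_dry * (mr - 1) = 291.6 * (1.17185873 - 1)
m_prop = 50.1140 kg

50.1140 kg


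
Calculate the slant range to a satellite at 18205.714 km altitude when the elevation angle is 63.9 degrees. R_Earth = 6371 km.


h = 18205.714 km, el = 63.9 deg
d = -R_E*sin(el) + sqrt((R_E*sin(el))^2 + 2*R_E*h + h^2)
d = -6371.0000*sin(1.1153) + sqrt((6371.0000*0.8980276)^2 + 2*6371.0000*18205.714 + 18205.714^2)
d = 18695.0315 km

18695.0315 km


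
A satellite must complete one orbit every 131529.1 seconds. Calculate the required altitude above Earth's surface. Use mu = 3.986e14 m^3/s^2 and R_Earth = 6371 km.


T = 131529.1 s
r = (mu*T^2/(4*pi^2))^(1/3) = (3.986e14 * 131529.1^2 / (4*pi^2))^(1/3)
r = 5.5899392e+07 m = 55899.3921 km
alt = r - R_E = 55899.3921 - 6371 = 49528.3921 km

49528.3921 km


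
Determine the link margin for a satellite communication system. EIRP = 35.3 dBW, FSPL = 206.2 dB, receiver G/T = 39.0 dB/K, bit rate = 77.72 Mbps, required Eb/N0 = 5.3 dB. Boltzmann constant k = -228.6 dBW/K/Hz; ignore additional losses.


C/N0 = EIRP - FSPL + G/T - k = 35.3 - 206.2 + 39.0 - (-228.6)
C/N0 = 96.7000 dB-Hz
R_b = 77.72 Mbps = 7.772e+07 bps -> 10*log10(R_b) = 78.9053 dB-Hz
Eb/N0 = C/N0 - 10*log10(R_b) = 96.7000 - 78.9053 = 17.7947 dB
Margin = Eb/N0 - Eb/N0_req = 17.7947 - 5.3 = 12.4947 dB (link closes)

12.4947 dB


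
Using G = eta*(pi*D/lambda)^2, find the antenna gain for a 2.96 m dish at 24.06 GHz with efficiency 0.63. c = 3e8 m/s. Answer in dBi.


lambda = c/f = 3e8 / 2.406e+10 = 0.01246883 m
G = eta*(pi*D/lambda)^2 = 0.63*(pi*2.96/0.01246883)^2
G = 350406.7419 (linear)
G = 10*log10(350406.7419) = 55.4457 dBi

55.4457 dBi
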